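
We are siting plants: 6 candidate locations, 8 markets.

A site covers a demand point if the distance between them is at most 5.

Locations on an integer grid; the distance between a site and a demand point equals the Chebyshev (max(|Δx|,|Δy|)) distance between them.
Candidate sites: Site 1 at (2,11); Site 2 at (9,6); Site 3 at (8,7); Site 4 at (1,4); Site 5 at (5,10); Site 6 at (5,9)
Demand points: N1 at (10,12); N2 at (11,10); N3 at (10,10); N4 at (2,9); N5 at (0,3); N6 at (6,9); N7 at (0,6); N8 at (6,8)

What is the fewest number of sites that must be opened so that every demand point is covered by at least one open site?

2

Coverage sets (demand points within 5 of each site):
  Site 1: {N4, N6, N7, N8}
  Site 2: {N2, N3, N6, N8}
  Site 3: {N1, N2, N3, N6, N8}
  Site 4: {N4, N5, N6, N7, N8}
  Site 5: {N1, N3, N4, N6, N7, N8}
  Site 6: {N1, N3, N4, N6, N7, N8}
No single site covers all 8 demand points.
But {Site 3, Site 4} covers everything, so the minimum is 2.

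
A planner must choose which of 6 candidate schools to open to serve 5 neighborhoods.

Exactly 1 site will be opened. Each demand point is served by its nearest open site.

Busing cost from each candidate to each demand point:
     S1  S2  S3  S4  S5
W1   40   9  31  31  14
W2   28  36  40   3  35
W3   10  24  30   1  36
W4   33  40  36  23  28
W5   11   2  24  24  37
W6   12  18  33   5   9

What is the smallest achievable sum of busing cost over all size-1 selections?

77

Open {W6}.
  S1→W6 12, S2→W6 18, S3→W6 33, S4→W6 5, S5→W6 9  ⇒ total 77.
Compare {W5}: total 98.
Compare {W3}: total 101.
No size-1 selection does better; minimum is 77.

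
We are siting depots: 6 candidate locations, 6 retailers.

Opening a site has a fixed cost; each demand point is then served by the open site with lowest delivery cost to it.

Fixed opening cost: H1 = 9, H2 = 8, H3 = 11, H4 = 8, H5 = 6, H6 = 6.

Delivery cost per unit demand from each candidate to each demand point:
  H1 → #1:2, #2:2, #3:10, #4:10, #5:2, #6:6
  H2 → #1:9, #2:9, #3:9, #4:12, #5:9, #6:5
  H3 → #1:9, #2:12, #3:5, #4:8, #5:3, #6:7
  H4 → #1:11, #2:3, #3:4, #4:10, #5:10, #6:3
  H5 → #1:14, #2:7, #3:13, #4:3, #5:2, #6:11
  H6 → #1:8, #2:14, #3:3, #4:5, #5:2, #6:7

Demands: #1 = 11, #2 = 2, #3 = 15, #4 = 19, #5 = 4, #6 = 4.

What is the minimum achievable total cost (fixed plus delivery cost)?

Open {H1, H4, H5, H6}: assign each demand point to its cheapest open site.
  #1→H1 11×2=22, #2→H1 2×2=4, #3→H6 15×3=45, #4→H5 19×3=57, #5→H1 4×2=8, #6→H4 4×3=12
  delivery cost 148, fixed 29 → total 177.
Compare {H1, H5, H6}: delivery cost 160 + fixed 21 = 181.
Compare {H1, H2, H5, H6}: delivery cost 156 + fixed 29 = 185.
Compare {H1, H2, H4, H5, H6}: delivery cost 148 + fixed 37 = 185.
All other subsets cost ≥ 181. Minimum total cost: 177.

177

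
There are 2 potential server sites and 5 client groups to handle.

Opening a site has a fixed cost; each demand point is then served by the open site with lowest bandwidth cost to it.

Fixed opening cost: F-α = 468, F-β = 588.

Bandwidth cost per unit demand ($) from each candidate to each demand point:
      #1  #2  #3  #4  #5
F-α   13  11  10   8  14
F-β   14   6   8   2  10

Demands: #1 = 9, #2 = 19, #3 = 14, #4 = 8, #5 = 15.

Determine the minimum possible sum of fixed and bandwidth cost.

Open {F-β}: assign each demand point to its cheapest open site.
  #1→F-β 9×14=126, #2→F-β 19×6=114, #3→F-β 14×8=112, #4→F-β 8×2=16, #5→F-β 15×10=150
  bandwidth cost 518, fixed 588 → total 1106.
Compare {F-α}: bandwidth cost 740 + fixed 468 = 1208.
Compare {F-α, F-β}: bandwidth cost 509 + fixed 1056 = 1565.

1106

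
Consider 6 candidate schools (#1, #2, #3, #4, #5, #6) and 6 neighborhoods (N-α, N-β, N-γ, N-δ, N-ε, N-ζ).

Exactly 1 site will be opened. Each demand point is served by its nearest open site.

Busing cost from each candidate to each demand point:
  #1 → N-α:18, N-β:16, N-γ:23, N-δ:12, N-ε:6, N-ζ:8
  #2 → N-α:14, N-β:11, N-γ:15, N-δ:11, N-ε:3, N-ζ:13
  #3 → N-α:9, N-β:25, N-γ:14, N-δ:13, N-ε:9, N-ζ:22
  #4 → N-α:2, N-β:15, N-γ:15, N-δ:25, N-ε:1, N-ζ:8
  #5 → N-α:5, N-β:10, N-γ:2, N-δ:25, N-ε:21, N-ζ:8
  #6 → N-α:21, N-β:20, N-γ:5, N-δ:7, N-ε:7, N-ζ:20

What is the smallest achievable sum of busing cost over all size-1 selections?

66

Open {#4}.
  N-α→#4 2, N-β→#4 15, N-γ→#4 15, N-δ→#4 25, N-ε→#4 1, N-ζ→#4 8  ⇒ total 66.
Compare {#2}: total 67.
Compare {#5}: total 71.
No size-1 selection does better; minimum is 66.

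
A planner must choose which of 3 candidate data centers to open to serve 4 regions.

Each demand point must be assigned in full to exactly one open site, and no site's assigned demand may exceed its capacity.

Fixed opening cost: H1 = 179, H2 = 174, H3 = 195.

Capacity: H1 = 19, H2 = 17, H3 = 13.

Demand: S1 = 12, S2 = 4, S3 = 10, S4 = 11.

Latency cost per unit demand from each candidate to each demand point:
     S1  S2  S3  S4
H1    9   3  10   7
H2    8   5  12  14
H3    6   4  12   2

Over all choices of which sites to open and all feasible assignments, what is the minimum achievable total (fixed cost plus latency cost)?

Open {H1, H2, H3}; cheapest assignment that respects the capacities:
  H1 (cap 19, load 14): S2, S3 — cost 4×3 + 10×10 = 112
  H2 (cap 17, load 12): S1 — cost 12×8 = 96
  H3 (cap 13, load 11): S4 — cost 11×2 = 22
  Shipping 230, fixed 548 → total 778.
  Any other capacity-feasible assignment to {H1, H2, H3} ships for at least 230.
Total demand is 37 and no other set of sites has combined capacity ≥ 37, so {H1, H2, H3} is the only feasible choice of open sites. Minimum: 778.

778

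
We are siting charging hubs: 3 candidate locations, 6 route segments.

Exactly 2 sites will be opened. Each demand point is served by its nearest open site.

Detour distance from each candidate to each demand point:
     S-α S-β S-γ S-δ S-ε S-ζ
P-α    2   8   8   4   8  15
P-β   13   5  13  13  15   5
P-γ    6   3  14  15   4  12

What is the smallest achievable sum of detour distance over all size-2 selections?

Open {P-α, P-β}.
  S-α→P-α 2, S-β→P-β 5, S-γ→P-α 8, S-δ→P-α 4, S-ε→P-α 8, S-ζ→P-β 5  ⇒ total 32.
Compare {P-α, P-γ}: total 33.
Compare {P-β, P-γ}: total 44.

32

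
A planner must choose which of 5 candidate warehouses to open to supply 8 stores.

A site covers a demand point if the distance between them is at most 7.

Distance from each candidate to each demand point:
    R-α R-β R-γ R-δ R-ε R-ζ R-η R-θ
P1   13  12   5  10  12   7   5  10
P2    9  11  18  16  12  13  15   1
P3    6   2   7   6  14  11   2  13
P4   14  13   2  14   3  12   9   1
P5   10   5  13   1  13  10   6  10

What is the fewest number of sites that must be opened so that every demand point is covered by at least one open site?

3

Coverage sets (demand points within 7 of each site):
  P1: {R-γ, R-ζ, R-η}
  P2: {R-θ}
  P3: {R-α, R-β, R-γ, R-δ, R-η}
  P4: {R-γ, R-ε, R-θ}
  P5: {R-β, R-δ, R-η}
No 2 sites suffice: every size-2 union leaves at least one demand point uncovered.
But {P1, P3, P4} covers everything, so the minimum is 3.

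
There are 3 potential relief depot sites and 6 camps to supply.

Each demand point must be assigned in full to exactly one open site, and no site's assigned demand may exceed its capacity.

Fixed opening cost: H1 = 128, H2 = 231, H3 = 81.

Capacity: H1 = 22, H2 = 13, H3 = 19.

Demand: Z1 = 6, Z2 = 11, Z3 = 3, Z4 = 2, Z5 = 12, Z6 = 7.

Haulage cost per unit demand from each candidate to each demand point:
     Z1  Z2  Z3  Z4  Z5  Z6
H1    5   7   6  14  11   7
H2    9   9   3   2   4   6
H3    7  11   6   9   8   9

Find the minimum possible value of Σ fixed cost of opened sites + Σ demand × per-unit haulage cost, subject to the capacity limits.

521

Open {H1, H3}; cheapest assignment that respects the capacities:
  H1 (cap 22, load 22): Z1, Z2, Z3, Z4 — cost 6×5 + 11×7 + 3×6 + 2×14 = 153
  H3 (cap 19, load 19): Z5, Z6 — cost 12×8 + 7×9 = 159
  Shipping 312, fixed 209 → total 521.
  Any other capacity-feasible assignment to {H1, H3} ships for at least 312.
Compare {H1, H2, H3}: its best feasible assignment gives total 692.
Every other set of open sites that can feasibly serve all demand totals ≥ 692 even under its best assignment. Minimum: 521.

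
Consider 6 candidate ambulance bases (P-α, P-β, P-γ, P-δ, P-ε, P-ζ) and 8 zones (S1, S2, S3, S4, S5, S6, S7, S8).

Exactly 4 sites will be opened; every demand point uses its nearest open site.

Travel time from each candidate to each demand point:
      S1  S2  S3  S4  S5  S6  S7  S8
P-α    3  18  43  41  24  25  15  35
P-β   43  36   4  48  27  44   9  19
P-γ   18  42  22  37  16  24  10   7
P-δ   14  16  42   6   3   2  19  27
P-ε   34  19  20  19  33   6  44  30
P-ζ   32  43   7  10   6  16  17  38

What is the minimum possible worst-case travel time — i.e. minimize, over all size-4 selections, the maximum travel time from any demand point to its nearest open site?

Open {P-α, P-β, P-γ, P-δ}.
  Farthest demand point is S2 at travel time 16 (to P-δ); all others are ≤ 16.
With {P-α, P-γ, P-δ, P-ζ} the worst case is 16.
With {P-β, P-γ, P-δ, P-ε} the worst case is 16.
No size-4 selection achieves below 16.

16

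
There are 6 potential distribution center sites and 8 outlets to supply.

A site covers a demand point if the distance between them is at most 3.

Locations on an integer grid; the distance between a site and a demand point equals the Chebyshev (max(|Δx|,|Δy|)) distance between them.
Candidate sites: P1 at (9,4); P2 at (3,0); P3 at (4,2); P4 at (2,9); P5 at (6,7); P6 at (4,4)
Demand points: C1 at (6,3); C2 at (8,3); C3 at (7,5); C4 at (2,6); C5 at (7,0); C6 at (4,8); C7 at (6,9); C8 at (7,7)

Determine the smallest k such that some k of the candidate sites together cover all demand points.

4

Coverage sets (demand points within 3 of each site):
  P1: {C1, C2, C3, C8}
  P2: {C1}
  P3: {C1, C3, C5}
  P4: {C4, C6}
  P5: {C3, C6, C7, C8}
  P6: {C1, C3, C4, C8}
No 3 sites suffice: every size-3 union leaves at least one demand point uncovered.
But {P1, P3, P4, P5} covers everything, so the minimum is 4.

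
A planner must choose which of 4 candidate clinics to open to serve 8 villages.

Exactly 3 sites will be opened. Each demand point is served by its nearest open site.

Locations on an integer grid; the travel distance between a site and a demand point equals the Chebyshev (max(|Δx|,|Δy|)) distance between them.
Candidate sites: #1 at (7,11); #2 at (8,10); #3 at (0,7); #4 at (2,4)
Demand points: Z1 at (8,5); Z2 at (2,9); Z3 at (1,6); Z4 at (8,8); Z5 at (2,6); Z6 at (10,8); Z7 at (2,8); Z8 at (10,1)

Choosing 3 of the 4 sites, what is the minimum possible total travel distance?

24

Open {#2, #3, #4}.
  Z1→#2 5, Z2→#3 2, Z3→#3 1, Z4→#2 2, Z5→#3 2, Z6→#2 2, Z7→#3 2, Z8→#4 8  ⇒ total 24.
Compare {#1, #2, #3}: total 25.
Compare {#1, #3, #4}: total 27.
No size-3 selection does better; minimum is 24.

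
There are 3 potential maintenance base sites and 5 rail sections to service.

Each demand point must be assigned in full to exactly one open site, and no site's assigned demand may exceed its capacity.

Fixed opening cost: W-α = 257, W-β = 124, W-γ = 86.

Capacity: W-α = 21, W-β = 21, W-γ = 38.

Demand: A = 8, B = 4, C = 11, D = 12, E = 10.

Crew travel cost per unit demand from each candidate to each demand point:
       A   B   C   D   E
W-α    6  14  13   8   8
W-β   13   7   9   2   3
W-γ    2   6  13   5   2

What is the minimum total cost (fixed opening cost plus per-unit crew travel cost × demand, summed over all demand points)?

429

Open {W-β, W-γ}; cheapest assignment that respects the capacities:
  W-β (cap 21, load 11): C — cost 11×9 = 99
  W-γ (cap 38, load 34): A, B, D, E — cost 8×2 + 4×6 + 12×5 + 10×2 = 120
  Shipping 219, fixed 210 → total 429.
  Any other capacity-feasible assignment to {W-β, W-γ} ships for at least 219.
Compare {W-α, W-γ}: its best feasible assignment gives total 606.
Compare {W-α, W-β, W-γ}: its best feasible assignment gives total 686.
Every other set of open sites that can feasibly serve all demand totals ≥ 606 even under its best assignment. Minimum: 429.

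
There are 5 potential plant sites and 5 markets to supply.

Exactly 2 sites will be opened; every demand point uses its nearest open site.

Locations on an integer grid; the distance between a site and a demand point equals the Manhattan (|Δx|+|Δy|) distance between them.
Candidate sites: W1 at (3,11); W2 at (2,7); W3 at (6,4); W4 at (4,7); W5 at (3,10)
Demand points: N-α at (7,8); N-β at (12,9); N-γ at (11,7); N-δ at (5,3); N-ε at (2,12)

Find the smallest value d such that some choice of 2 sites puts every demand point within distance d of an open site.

Open {W1, W4}.
  Farthest demand point is N-β at distance 10 (to W4); all others are ≤ 10.
With {W2, W4} the worst case is 10.
With {W2, W5} the worst case is 10.
No size-2 selection achieves below 10.

10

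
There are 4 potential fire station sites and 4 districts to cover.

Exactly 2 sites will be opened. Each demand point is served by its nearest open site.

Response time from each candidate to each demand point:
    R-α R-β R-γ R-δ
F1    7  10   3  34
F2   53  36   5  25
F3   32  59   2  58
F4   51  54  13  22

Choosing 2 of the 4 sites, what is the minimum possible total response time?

Open {F1, F4}.
  R-α→F1 7, R-β→F1 10, R-γ→F1 3, R-δ→F4 22  ⇒ total 42.
Compare {F1, F2}: total 45.
Compare {F1, F3}: total 53.
No size-2 selection does better; minimum is 42.

42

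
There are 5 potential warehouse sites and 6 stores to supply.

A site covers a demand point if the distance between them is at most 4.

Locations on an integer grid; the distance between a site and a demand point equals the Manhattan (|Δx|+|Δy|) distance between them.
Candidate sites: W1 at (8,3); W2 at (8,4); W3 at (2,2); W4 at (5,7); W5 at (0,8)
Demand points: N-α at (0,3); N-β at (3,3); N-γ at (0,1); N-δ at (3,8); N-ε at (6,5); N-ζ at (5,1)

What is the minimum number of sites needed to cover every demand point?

Coverage sets (demand points within 4 of each site):
  W1: {N-ε}
  W2: {N-ε}
  W3: {N-α, N-β, N-γ, N-ζ}
  W4: {N-δ, N-ε}
  W5: {N-δ}
No single site covers all 6 demand points.
But {W3, W4} covers everything, so the minimum is 2.

2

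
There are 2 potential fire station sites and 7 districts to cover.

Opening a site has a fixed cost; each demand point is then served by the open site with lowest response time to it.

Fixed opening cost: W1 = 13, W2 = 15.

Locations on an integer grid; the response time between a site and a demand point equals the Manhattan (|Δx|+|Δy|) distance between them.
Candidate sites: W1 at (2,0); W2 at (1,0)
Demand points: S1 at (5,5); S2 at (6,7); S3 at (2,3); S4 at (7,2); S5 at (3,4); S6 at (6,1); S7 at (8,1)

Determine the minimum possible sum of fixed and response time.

59

Open {W1}: assign each demand point to its cheapest open site.
  S1→W1 8, S2→W1 11, S3→W1 3, S4→W1 7, S5→W1 5, S6→W1 5, S7→W1 7
  response time 46, fixed 13 → total 59.
Compare {W2}: response time 53 + fixed 15 = 68.
Compare {W1, W2}: response time 46 + fixed 28 = 74.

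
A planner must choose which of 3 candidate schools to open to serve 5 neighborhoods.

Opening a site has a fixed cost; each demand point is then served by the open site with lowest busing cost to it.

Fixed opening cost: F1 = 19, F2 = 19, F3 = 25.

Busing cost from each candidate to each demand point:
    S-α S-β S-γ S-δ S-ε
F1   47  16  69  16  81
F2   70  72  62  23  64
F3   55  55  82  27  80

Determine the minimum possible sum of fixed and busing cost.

Open {F1, F2}: assign each demand point to its cheapest open site.
  S-α→F1 47, S-β→F1 16, S-γ→F2 62, S-δ→F1 16, S-ε→F2 64
  busing cost 205, fixed 38 → total 243.
Compare {F1}: busing cost 229 + fixed 19 = 248.
Compare {F1, F2, F3}: busing cost 205 + fixed 63 = 268.
Compare {F1, F3}: busing cost 228 + fixed 44 = 272.
All other subsets cost ≥ 248. Minimum total cost: 243.

243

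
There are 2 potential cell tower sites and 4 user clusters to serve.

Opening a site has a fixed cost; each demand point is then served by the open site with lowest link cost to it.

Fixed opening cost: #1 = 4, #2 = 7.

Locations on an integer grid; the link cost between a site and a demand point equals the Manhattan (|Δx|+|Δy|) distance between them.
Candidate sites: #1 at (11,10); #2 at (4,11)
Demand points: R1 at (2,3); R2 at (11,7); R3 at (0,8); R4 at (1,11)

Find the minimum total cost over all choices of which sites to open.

34

Open {#1, #2}: assign each demand point to its cheapest open site.
  R1→#2 10, R2→#1 3, R3→#2 7, R4→#2 3
  link cost 23, fixed 11 → total 34.
Compare {#2}: link cost 31 + fixed 7 = 38.
Compare {#1}: link cost 43 + fixed 4 = 47.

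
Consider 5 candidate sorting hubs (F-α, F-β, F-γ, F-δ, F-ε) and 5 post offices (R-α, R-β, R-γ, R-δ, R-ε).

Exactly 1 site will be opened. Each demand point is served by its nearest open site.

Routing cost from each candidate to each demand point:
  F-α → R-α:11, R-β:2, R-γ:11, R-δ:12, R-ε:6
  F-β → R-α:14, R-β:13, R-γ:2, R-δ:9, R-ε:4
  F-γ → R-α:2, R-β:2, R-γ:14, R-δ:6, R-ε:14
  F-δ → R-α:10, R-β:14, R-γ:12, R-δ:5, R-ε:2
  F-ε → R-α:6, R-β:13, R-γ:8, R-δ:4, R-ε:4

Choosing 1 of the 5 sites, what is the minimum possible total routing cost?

35

Open {F-ε}.
  R-α→F-ε 6, R-β→F-ε 13, R-γ→F-ε 8, R-δ→F-ε 4, R-ε→F-ε 4  ⇒ total 35.
Compare {F-γ}: total 38.
Compare {F-α}: total 42.
No size-1 selection does better; minimum is 35.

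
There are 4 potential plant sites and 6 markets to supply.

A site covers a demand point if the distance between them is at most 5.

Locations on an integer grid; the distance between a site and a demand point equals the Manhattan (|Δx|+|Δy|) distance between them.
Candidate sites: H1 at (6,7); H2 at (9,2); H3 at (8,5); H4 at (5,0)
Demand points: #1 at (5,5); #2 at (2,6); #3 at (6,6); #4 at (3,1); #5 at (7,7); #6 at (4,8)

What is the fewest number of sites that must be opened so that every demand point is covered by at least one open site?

Coverage sets (demand points within 5 of each site):
  H1: {#1, #2, #3, #5, #6}
  H2: {}
  H3: {#1, #3, #5}
  H4: {#1, #4}
No single site covers all 6 demand points.
But {H1, H4} covers everything, so the minimum is 2.

2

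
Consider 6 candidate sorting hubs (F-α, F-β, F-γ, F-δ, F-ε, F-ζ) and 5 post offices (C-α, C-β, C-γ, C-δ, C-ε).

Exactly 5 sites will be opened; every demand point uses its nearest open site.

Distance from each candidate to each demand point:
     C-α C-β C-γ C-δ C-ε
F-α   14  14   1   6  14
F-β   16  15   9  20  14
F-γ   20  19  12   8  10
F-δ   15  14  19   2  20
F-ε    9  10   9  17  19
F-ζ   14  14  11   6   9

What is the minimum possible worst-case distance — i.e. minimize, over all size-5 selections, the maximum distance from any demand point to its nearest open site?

10

Open {F-α, F-β, F-γ, F-δ, F-ε}.
  Farthest demand point is C-β at distance 10 (to F-ε); all others are ≤ 10.
With {F-α, F-β, F-γ, F-ε, F-ζ} the worst case is 10.
With {F-α, F-β, F-δ, F-ε, F-ζ} the worst case is 10.
No size-5 selection achieves below 10.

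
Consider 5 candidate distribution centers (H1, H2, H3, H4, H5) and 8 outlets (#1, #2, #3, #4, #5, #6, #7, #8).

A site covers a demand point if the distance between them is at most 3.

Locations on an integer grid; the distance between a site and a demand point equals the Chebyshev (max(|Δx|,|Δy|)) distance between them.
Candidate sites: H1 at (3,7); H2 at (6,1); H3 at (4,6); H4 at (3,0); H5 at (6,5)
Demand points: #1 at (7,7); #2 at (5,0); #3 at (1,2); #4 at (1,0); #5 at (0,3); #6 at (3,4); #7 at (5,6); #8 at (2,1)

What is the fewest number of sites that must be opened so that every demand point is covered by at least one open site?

Coverage sets (demand points within 3 of each site):
  H1: {#6, #7}
  H2: {#2, #6}
  H3: {#1, #6, #7}
  H4: {#2, #3, #4, #5, #8}
  H5: {#1, #6, #7}
No single site covers all 8 demand points.
But {H3, H4} covers everything, so the minimum is 2.

2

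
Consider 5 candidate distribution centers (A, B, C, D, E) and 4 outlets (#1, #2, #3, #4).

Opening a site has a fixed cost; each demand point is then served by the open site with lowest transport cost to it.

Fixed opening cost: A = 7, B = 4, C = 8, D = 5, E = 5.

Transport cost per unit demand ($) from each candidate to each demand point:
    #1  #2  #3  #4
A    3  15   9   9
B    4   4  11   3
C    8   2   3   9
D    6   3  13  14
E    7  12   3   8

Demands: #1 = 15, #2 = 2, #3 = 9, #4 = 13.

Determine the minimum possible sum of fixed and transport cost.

134

Open {A, B, C}: assign each demand point to its cheapest open site.
  #1→A 15×3=45, #2→C 2×2=4, #3→C 9×3=27, #4→B 13×3=39
  transport cost 115, fixed 19 → total 134.
Compare {A, B, E}: transport cost 119 + fixed 16 = 135.
Compare {A, B, D, E}: transport cost 117 + fixed 21 = 138.
Compare {A, B, C, D}: transport cost 115 + fixed 24 = 139.
All other subsets cost ≥ 135. Minimum total cost: 134.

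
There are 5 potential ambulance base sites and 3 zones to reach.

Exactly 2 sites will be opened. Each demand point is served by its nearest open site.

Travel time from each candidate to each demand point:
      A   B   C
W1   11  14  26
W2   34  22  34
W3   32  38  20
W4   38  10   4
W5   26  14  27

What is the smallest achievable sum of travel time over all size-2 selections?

25

Open {W1, W4}.
  A→W1 11, B→W4 10, C→W4 4  ⇒ total 25.
Compare {W4, W5}: total 40.
Compare {W1, W3}: total 45.
No size-2 selection does better; minimum is 25.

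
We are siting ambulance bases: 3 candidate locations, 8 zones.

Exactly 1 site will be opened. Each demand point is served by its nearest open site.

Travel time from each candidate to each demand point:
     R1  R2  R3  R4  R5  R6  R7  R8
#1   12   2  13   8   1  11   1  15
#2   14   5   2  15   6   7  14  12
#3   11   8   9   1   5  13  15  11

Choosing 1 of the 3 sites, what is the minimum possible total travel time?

63

Open {#1}.
  R1→#1 12, R2→#1 2, R3→#1 13, R4→#1 8, R5→#1 1, R6→#1 11, R7→#1 1, R8→#1 15  ⇒ total 63.
Compare {#3}: total 73.
Compare {#2}: total 75.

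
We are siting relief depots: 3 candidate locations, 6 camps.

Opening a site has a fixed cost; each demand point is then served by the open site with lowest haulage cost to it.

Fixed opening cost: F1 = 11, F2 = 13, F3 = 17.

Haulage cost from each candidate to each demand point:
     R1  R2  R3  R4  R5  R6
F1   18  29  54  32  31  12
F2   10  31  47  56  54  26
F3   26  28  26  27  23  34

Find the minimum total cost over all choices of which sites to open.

Open {F1, F3}: assign each demand point to its cheapest open site.
  R1→F1 18, R2→F3 28, R3→F3 26, R4→F3 27, R5→F3 23, R6→F1 12
  haulage cost 134, fixed 28 → total 162.
Compare {F1, F2, F3}: haulage cost 126 + fixed 41 = 167.
Compare {F2, F3}: haulage cost 140 + fixed 30 = 170.
Compare {F3}: haulage cost 164 + fixed 17 = 181.
All other subsets cost ≥ 167. Minimum total cost: 162.

162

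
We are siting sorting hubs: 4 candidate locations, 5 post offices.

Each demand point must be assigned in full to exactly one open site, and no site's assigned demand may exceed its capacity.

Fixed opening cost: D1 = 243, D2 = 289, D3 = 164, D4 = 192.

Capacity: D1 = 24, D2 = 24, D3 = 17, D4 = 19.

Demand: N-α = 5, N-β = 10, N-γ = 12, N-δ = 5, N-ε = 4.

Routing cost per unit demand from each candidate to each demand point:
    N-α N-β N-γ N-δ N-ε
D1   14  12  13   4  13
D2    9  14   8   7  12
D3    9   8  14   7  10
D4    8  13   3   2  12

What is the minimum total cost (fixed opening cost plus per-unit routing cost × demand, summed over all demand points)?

703

Open {D1, D4}; cheapest assignment that respects the capacities:
  D1 (cap 24, load 19): N-β, N-δ, N-ε — cost 10×12 + 5×4 + 4×13 = 192
  D4 (cap 19, load 17): N-α, N-γ — cost 5×8 + 12×3 = 76
  Shipping 268, fixed 435 → total 703.
  Any other capacity-feasible assignment to {D1, D4} ships for at least 268.
Compare {D2, D3}: its best feasible assignment gives total 749.
Compare {D3, D4}: its best feasible assignment gives total 757.
Every other set of open sites that can feasibly serve all demand totals ≥ 749 even under its best assignment. Minimum: 703.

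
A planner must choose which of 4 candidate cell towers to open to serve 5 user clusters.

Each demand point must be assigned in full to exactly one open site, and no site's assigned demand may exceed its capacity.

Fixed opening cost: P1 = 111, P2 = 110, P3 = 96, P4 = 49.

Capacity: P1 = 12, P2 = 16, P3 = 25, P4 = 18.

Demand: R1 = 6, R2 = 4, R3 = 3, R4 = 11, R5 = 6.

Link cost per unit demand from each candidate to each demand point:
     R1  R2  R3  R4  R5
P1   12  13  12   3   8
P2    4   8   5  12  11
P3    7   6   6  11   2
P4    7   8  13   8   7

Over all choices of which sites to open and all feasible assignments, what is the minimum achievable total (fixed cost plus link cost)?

Open {P3, P4}; cheapest assignment that respects the capacities:
  P3 (cap 25, load 19): R1, R2, R3, R5 — cost 6×7 + 4×6 + 3×6 + 6×2 = 96
  P4 (cap 18, load 11): R4 — cost 11×8 = 88
  Shipping 184, fixed 145 → total 329.
  Any other capacity-feasible assignment to {P3, P4} ships for at least 184.
Compare {P1, P3}: its best feasible assignment gives total 336.
Compare {P2, P4}: its best feasible assignment gives total 360.
Every other set of open sites that can feasibly serve all demand totals ≥ 336 even under its best assignment. Minimum: 329.

329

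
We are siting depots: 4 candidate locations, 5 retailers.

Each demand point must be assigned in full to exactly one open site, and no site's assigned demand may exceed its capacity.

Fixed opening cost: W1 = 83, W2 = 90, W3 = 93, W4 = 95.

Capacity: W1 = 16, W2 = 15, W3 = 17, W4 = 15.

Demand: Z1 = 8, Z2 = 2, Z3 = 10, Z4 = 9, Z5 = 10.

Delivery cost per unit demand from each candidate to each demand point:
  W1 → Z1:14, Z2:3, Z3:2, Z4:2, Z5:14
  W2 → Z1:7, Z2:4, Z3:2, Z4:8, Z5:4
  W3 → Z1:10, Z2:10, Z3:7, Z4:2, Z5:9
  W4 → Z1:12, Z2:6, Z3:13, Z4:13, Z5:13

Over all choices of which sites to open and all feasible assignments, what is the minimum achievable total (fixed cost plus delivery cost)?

430

Open {W1, W2, W3}; cheapest assignment that respects the capacities:
  W1 (cap 16, load 12): Z2, Z3 — cost 2×3 + 10×2 = 26
  W2 (cap 15, load 10): Z5 — cost 10×4 = 40
  W3 (cap 17, load 17): Z1, Z4 — cost 8×10 + 9×2 = 98
  Shipping 164, fixed 266 → total 430.
  Any other capacity-feasible assignment to {W1, W2, W3} ships for at least 164.
Compare {W1, W3, W4}: its best feasible assignment gives total 525.
Compare {W1, W2, W3, W4}: its best feasible assignment gives total 525.
Every other set of open sites that can feasibly serve all demand totals ≥ 525 even under its best assignment. Minimum: 430.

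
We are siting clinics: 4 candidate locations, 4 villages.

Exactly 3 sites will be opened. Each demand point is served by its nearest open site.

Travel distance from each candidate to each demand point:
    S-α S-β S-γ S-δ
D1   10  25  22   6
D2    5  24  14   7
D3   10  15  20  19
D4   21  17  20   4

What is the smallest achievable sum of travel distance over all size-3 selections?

Open {D2, D3, D4}.
  S-α→D2 5, S-β→D3 15, S-γ→D2 14, S-δ→D4 4  ⇒ total 38.
Compare {D1, D2, D3}: total 40.
Compare {D1, D2, D4}: total 40.
No size-3 selection does better; minimum is 38.

38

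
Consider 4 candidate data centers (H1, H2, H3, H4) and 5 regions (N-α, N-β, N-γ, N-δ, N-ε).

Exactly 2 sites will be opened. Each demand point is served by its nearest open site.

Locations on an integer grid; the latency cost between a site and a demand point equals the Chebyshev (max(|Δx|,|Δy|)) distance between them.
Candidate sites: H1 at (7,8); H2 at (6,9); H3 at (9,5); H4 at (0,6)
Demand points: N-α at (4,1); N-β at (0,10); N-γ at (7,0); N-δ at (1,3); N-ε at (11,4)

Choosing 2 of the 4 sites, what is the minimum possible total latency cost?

19

Open {H3, H4}.
  N-α→H3 5, N-β→H4 4, N-γ→H3 5, N-δ→H4 3, N-ε→H3 2  ⇒ total 19.
Compare {H1, H4}: total 23.
Compare {H2, H3}: total 24.
No size-2 selection does better; minimum is 19.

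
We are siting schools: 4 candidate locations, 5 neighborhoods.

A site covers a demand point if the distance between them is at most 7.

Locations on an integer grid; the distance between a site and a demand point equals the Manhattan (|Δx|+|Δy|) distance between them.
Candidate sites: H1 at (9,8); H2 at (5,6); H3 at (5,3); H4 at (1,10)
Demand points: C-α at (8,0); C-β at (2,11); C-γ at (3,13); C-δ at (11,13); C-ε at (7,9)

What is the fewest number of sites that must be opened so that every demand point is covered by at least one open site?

3

Coverage sets (demand points within 7 of each site):
  H1: {C-δ, C-ε}
  H2: {C-ε}
  H3: {C-α}
  H4: {C-β, C-γ, C-ε}
No 2 sites suffice: every size-2 union leaves at least one demand point uncovered.
But {H1, H3, H4} covers everything, so the minimum is 3.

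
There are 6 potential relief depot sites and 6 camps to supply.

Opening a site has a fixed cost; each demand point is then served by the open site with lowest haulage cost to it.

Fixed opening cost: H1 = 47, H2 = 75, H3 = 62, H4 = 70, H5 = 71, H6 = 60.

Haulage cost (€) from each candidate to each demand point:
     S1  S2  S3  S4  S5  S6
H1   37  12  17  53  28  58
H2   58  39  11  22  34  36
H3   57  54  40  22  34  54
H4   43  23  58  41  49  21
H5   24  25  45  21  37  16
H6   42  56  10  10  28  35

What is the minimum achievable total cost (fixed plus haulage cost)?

Open {H1, H5}: assign each demand point to its cheapest open site.
  S1→H5 24, S2→H1 12, S3→H1 17, S4→H5 21, S5→H1 28, S6→H5 16
  haulage cost 118, fixed 118 → total 236.
Compare {H5}: haulage cost 168 + fixed 71 = 239.
Compare {H1, H6}: haulage cost 132 + fixed 107 = 239.
Compare {H6}: haulage cost 181 + fixed 60 = 241.
All other subsets cost ≥ 239. Minimum total cost: 236.

236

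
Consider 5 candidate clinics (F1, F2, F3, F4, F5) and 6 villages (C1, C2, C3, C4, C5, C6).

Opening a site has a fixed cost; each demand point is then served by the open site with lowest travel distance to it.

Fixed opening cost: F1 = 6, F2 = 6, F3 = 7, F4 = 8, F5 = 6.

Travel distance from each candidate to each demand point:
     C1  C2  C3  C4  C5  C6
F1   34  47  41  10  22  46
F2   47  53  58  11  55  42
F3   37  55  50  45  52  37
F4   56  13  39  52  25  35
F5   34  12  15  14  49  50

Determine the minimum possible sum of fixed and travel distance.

148

Open {F1, F4, F5}: assign each demand point to its cheapest open site.
  C1→F1 34, C2→F5 12, C3→F5 15, C4→F1 10, C5→F1 22, C6→F4 35
  travel distance 128, fixed 20 → total 148.
Compare {F4, F5}: travel distance 135 + fixed 14 = 149.
Compare {F1, F3, F5}: travel distance 130 + fixed 19 = 149.
Compare {F1, F5}: travel distance 139 + fixed 12 = 151.
All other subsets cost ≥ 149. Minimum total cost: 148.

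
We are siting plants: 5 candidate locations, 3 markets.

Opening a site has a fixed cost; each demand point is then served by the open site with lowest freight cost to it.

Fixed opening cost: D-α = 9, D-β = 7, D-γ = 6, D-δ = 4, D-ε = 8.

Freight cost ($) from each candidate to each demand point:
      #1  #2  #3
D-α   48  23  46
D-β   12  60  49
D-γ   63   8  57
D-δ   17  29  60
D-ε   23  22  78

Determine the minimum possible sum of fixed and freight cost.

Open {D-β, D-γ}: assign each demand point to its cheapest open site.
  #1→D-β 12, #2→D-γ 8, #3→D-β 49
  freight cost 69, fixed 13 → total 82.
Compare {D-β, D-γ, D-δ}: freight cost 69 + fixed 17 = 86.
Compare {D-α, D-β, D-γ}: freight cost 66 + fixed 22 = 88.
Compare {D-α, D-γ, D-δ}: freight cost 71 + fixed 19 = 90.
All other subsets cost ≥ 86. Minimum total cost: 82.

82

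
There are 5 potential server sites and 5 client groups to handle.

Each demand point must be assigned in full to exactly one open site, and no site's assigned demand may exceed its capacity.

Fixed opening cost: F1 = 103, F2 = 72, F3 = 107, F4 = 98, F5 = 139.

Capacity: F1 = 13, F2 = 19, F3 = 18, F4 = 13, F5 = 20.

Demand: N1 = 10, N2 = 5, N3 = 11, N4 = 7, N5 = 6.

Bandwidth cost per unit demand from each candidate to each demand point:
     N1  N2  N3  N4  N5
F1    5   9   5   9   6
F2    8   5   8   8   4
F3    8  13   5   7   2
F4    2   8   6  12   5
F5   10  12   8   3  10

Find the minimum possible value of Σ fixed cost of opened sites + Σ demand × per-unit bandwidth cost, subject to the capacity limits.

Open {F2, F3, F4}; cheapest assignment that respects the capacities:
  F2 (cap 19, load 12): N2, N4 — cost 5×5 + 7×8 = 81
  F3 (cap 18, load 17): N3, N5 — cost 11×5 + 6×2 = 67
  F4 (cap 13, load 10): N1 — cost 10×2 = 20
  Shipping 168, fixed 277 → total 445.
  Any other capacity-feasible assignment to {F2, F3, F4} ships for at least 168.
Compare {F1, F2, F4}: its best feasible assignment gives total 453.
Compare {F1, F2, F3}: its best feasible assignment gives total 480.
Every other set of open sites that can feasibly serve all demand totals ≥ 453 even under its best assignment. Minimum: 445.

445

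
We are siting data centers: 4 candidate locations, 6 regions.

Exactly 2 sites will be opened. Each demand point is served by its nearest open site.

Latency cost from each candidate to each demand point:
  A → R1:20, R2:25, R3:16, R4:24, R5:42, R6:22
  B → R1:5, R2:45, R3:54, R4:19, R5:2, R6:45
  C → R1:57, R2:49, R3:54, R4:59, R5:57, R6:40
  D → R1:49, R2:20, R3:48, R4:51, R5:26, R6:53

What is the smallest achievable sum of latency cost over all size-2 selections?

89

Open {A, B}.
  R1→B 5, R2→A 25, R3→A 16, R4→B 19, R5→B 2, R6→A 22  ⇒ total 89.
Compare {A, D}: total 128.
Compare {B, D}: total 139.
No size-2 selection does better; minimum is 89.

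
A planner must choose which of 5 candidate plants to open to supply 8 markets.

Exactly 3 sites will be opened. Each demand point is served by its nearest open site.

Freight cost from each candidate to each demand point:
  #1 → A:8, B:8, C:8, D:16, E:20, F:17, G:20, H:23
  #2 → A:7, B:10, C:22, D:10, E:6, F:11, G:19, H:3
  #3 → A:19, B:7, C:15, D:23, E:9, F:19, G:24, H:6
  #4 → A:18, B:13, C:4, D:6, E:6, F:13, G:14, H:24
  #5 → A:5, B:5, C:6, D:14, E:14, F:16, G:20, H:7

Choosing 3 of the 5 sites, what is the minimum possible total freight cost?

54

Open {#2, #4, #5}.
  A→#5 5, B→#5 5, C→#4 4, D→#4 6, E→#2 6, F→#2 11, G→#4 14, H→#2 3  ⇒ total 54.
Compare {#2, #3, #4}: total 58.
Compare {#1, #2, #4}: total 59.
No size-3 selection does better; minimum is 54.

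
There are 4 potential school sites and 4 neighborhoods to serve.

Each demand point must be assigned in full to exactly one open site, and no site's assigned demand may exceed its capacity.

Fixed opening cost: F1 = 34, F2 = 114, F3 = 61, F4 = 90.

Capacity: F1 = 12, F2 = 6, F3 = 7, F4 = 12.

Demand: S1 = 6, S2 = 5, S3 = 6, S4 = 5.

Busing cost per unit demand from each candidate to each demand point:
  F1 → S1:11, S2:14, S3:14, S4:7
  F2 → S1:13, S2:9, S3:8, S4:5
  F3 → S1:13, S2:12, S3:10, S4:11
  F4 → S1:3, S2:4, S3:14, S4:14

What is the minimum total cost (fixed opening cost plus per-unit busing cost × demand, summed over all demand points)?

281

Open {F1, F4}; cheapest assignment that respects the capacities:
  F1 (cap 12, load 11): S3, S4 — cost 6×14 + 5×7 = 119
  F4 (cap 12, load 11): S1, S2 — cost 6×3 + 5×4 = 38
  Shipping 157, fixed 124 → total 281.
  Any other capacity-feasible assignment to {F1, F4} ships for at least 157.
Compare {F1, F3, F4}: its best feasible assignment gives total 318.
Compare {F1, F2, F4}: its best feasible assignment gives total 359.
Every other set of open sites that can feasibly serve all demand totals ≥ 318 even under its best assignment. Minimum: 281.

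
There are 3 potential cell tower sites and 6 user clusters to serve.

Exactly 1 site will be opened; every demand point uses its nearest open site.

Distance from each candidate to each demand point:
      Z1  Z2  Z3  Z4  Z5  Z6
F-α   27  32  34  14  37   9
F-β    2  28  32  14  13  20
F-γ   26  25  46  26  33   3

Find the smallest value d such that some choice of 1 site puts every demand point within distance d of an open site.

Open {F-β}.
  Farthest demand point is Z3 at distance 32 (to F-β); all others are ≤ 32.
With {F-α} the worst case is 37.
With {F-γ} the worst case is 46.
No size-1 selection achieves below 32.

32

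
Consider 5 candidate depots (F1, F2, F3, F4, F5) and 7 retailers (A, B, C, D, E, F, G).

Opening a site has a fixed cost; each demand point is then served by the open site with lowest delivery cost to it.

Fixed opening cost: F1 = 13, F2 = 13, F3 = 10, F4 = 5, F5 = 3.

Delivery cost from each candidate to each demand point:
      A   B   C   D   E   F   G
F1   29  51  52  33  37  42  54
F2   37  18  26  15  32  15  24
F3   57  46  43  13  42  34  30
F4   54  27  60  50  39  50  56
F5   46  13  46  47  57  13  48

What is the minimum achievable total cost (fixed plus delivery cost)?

176

Open {F2, F5}: assign each demand point to its cheapest open site.
  A→F2 37, B→F5 13, C→F2 26, D→F2 15, E→F2 32, F→F5 13, G→F2 24
  delivery cost 160, fixed 16 → total 176.
Compare {F2}: delivery cost 167 + fixed 13 = 180.
Compare {F1, F2, F5}: delivery cost 152 + fixed 29 = 181.
Compare {F2, F4, F5}: delivery cost 160 + fixed 21 = 181.
All other subsets cost ≥ 180. Minimum total cost: 176.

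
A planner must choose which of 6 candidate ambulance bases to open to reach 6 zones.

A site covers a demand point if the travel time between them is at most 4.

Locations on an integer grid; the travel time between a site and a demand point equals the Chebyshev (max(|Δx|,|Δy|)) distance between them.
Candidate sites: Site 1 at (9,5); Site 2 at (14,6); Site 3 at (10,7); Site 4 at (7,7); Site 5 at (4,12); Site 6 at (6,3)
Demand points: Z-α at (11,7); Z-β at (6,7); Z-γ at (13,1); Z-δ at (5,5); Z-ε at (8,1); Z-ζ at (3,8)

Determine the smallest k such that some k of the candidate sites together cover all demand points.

2

Coverage sets (demand points within 4 of each site):
  Site 1: {Z-α, Z-β, Z-γ, Z-δ, Z-ε}
  Site 2: {Z-α}
  Site 3: {Z-α, Z-β}
  Site 4: {Z-α, Z-β, Z-δ, Z-ζ}
  Site 5: {Z-ζ}
  Site 6: {Z-β, Z-δ, Z-ε}
No single site covers all 6 demand points.
But {Site 1, Site 4} covers everything, so the minimum is 2.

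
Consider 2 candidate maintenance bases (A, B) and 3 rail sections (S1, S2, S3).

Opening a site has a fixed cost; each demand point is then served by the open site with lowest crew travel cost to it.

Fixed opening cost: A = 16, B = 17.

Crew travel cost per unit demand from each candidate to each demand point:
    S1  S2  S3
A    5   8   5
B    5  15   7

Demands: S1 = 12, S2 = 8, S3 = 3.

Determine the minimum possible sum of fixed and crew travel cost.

Open {A}: assign each demand point to its cheapest open site.
  S1→A 12×5=60, S2→A 8×8=64, S3→A 3×5=15
  crew travel cost 139, fixed 16 → total 155.
Compare {A, B}: crew travel cost 139 + fixed 33 = 172.
Compare {B}: crew travel cost 201 + fixed 17 = 218.

155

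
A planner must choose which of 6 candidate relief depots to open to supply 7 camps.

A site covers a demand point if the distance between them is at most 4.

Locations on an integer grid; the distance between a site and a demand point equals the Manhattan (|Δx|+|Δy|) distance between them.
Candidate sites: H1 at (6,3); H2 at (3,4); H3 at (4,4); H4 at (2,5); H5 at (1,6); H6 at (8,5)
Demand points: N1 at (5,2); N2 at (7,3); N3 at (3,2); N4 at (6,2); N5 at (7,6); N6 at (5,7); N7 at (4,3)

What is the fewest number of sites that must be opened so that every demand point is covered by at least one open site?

Coverage sets (demand points within 4 of each site):
  H1: {N1, N2, N3, N4, N5, N7}
  H2: {N1, N3, N7}
  H3: {N1, N2, N3, N4, N6, N7}
  H4: {N3, N7}
  H5: {}
  H6: {N2, N5}
No single site covers all 7 demand points.
But {H1, H3} covers everything, so the minimum is 2.

2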